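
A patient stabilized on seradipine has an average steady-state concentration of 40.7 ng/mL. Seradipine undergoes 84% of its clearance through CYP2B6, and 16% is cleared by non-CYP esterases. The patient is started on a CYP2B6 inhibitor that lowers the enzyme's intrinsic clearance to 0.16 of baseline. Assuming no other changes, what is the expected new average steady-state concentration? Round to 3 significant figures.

CYP2B6: 0.84 × 0.16 = 0.1344
Other: 0.16 (unchanged)
New clearance relative to baseline: 0.1344 + 0.16 = 0.2944.
New average steady-state concentration = baseline ÷ relative clearance = 40.7 / 0.2944 = 138 ng/mL.

138 ng/mL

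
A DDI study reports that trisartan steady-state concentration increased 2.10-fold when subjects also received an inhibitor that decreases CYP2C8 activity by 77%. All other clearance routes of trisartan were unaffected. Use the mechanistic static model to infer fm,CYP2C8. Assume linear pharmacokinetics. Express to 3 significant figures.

CL'/CL = 1 / 2.10 = 0.4762
0.23·fm + (1 − fm) = 0.4762
fm = (0.4762 − 1) / (0.23 − 1) = 0.680

0.680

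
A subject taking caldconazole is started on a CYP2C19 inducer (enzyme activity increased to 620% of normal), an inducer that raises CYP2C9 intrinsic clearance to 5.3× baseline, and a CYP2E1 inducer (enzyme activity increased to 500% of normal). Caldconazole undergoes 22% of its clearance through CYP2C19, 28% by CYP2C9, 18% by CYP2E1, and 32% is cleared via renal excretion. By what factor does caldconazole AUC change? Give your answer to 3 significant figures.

CYP2C19: 0.22 × 6.2 = 1.364
CYP2C9: 0.28 × 5.3 = 1.484
CYP2E1: 0.18 × 5 = 0.9
Other: 0.32 (unchanged)
Relative clearance = 1.364 + 1.484 + 0.9 + 0.32 = 4.068.
AUC ∝ 1/CL: fold-change = 1 / 4.068 = 0.246.

0.246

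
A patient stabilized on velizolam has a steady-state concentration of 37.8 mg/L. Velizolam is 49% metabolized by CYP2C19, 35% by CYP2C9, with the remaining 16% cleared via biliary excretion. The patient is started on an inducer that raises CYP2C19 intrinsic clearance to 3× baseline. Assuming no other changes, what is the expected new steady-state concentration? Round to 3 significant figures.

19.1 mg/L

The CYP2C19 pathway (49% of clearance) rises to 3× activity: 0.49 × 3 = 1.47.
CYP2C9 (35%) and the residual 16% are unaffected.
CL_new/CL_old = 1.47 + 0.35 + 0.16 = 1.98.
Steady-state concentration ∝ 1/CL, so new value = 37.8 / 1.98 = 19.1 mg/L.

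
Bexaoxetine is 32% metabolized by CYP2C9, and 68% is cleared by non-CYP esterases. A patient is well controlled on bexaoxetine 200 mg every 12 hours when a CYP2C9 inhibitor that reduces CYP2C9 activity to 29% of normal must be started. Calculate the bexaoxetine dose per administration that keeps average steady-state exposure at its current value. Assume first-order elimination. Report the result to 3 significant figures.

CYP2C9: 0.32 × 0.29 = 0.0928
Other: 0.68 (unchanged)
New clearance relative to baseline: 0.0928 + 0.68 = 0.7728.
To maintain the same steady-state level, dose must scale with clearance: new dose = 200 × 0.7728 = 155 mg.

155 mg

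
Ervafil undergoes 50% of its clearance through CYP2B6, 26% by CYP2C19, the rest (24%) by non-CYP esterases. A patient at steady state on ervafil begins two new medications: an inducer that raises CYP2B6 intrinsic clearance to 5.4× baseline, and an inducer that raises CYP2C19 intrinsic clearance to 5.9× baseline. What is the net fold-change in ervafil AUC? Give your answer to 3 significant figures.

0.224

CYP2B6: 0.5 × 5.4 = 2.7
CYP2C19: 0.26 × 5.9 = 1.534
Other: 0.24 (unchanged)
CL_new/CL_old = 2.7 + 1.534 + 0.24 = 4.474.
Because AUC varies inversely with clearance, the combined effect is 1 / 4.474 = 0.224.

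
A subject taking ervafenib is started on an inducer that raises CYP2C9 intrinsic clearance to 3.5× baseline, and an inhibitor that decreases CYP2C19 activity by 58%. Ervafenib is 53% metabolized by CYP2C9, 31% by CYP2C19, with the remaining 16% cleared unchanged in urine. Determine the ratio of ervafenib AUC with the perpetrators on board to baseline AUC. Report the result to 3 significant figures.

0.466

The CYP2C9 pathway (53% of clearance) increases to 3.5× activity: 0.53 × 3.5 = 1.855.
The CYP2C19 pathway (31% of clearance) falls to 0.42× activity: 0.31 × 0.42 = 0.1302.
Non-CYP routes (16%) are unchanged.
New clearance relative to baseline: 1.855 + 0.1302 + 0.16 = 2.1452.
Net AUC ratio = 1 / 2.1452 = 0.466.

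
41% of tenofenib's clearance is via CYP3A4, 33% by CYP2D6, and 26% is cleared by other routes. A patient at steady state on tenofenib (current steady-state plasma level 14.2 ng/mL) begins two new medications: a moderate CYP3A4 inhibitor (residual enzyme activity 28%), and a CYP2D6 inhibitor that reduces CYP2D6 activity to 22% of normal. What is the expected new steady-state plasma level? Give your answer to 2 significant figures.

32 ng/mL

The CYP3A4 pathway (41% of clearance) falls to 0.28× activity: 0.41 × 0.28 = 0.1148.
The CYP2D6 pathway (33% of clearance) is reduced to 0.22× activity: 0.33 × 0.22 = 0.0726.
The remaining 26% of clearance is unaffected.
New clearance relative to baseline: 0.1148 + 0.0726 + 0.26 = 0.4474.
Dividing the baseline by the relative clearance: 14.2 / 0.4474 = 32 ng/mL.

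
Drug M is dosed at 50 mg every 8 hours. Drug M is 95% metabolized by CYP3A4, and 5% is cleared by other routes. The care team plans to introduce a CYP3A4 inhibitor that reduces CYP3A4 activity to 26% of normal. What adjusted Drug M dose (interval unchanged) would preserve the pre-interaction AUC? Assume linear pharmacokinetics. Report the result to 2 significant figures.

CYP3A4: 0.95 × 0.26 = 0.247
Other: 0.05 (unchanged)
CL_new/CL_old = 0.247 + 0.05 = 0.297.
Exposure is unchanged when dose changes in proportion to clearance. New dose = 50 mg × 0.297 = 15 mg.

15 mg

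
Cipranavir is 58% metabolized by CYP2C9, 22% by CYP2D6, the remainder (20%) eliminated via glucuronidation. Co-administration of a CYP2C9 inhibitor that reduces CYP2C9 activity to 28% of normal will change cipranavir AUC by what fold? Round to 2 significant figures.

The CYP2C9 pathway (58% of clearance) drops to 0.28× activity: 0.58 × 0.28 = 0.1624.
CYP2D6 (22%) and the residual 20% are unaffected.
New clearance relative to baseline: 0.1624 + 0.22 + 0.2 = 0.5824.
Since AUC ∝ 1/CL, the ratio is 1 / 0.5824 = 1.7.

1.7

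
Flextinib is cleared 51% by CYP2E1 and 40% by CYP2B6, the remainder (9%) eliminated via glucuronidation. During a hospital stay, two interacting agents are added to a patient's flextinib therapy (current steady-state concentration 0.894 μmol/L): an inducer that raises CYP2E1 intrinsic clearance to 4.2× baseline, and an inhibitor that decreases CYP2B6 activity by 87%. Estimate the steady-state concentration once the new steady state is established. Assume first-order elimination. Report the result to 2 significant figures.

The CYP2E1 pathway (51% of clearance) increases to 4.2× activity: 0.51 × 4.2 = 2.142.
The CYP2B6 pathway (40% of clearance) falls to 0.13× activity: 0.4 × 0.13 = 0.052.
The remaining 9% of clearance is unaffected.
CL_new/CL_old = 2.142 + 0.052 + 0.09 = 2.284.
Dividing the baseline by the relative clearance: 0.894 / 2.284 = 0.39 μmol/L.

0.39 μmol/L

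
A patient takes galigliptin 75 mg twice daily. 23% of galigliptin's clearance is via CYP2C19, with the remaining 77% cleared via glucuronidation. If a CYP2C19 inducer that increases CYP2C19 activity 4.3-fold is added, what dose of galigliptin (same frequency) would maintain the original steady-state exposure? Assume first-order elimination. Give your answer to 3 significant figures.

The CYP2C19 pathway (23% of clearance) rises to 4.3× activity: 0.23 × 4.3 = 0.989.
The remaining 77% of clearance is unaffected.
CL_new/CL_old = 0.989 + 0.77 = 1.759.
Exposure is unchanged when dose changes in proportion to clearance. New dose = 75 mg × 1.759 = 132 mg.

132 mg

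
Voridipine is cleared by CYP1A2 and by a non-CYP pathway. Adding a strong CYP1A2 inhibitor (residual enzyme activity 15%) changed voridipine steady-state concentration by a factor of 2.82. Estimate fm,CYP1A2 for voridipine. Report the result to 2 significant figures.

CL'/CL = 1 / 2.82 = 0.3546
0.15·fm + (1 − fm) = 0.3546
fm = (0.3546 − 1) / (0.15 − 1) = 0.76

0.76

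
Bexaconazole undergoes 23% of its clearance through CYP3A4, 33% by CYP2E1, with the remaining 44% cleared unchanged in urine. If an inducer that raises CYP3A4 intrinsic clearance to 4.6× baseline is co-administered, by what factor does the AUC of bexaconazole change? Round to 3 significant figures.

0.547

CYP3A4: 0.23 × 4.6 = 1.058
CYP2E1: 0.33 (unchanged)
Other: 0.44 (unchanged)
CL_new/CL_old = 1.058 + 0.33 + 0.44 = 1.828.
AUC is inversely proportional to clearance, so the fold-change is 1 / 1.828 = 0.547.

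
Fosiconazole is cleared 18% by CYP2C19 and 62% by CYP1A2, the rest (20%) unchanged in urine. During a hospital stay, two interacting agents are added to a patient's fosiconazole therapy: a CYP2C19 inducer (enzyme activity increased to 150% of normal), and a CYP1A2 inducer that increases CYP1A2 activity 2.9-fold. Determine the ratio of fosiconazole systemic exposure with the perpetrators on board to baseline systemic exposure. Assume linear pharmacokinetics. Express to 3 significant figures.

The CYP2C19 pathway (18% of clearance) rises to 1.5× activity: 0.18 × 1.5 = 0.27.
The CYP1A2 pathway (62% of clearance) increases to 2.9× activity: 0.62 × 2.9 = 1.798.
The remaining 20% of clearance is unaffected.
Relative clearance = 0.27 + 1.798 + 0.2 = 2.268.
Net systemic exposure ratio = 1 / 2.268 = 0.441.

0.441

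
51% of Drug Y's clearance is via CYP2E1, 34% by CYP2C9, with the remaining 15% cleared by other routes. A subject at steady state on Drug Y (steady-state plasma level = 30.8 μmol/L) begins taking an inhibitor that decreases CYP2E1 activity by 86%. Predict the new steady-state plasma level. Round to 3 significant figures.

CYP2E1: 0.51 × 0.14 = 0.0714
CYP2C9: 0.34 (unchanged)
Other: 0.15 (unchanged)
Relative clearance = 0.0714 + 0.34 + 0.15 = 0.5614.
With dosing unchanged, steady-state plasma level scales as 1/CL: 30.8 / 0.5614 = 54.9 μmol/L.

54.9 μmol/L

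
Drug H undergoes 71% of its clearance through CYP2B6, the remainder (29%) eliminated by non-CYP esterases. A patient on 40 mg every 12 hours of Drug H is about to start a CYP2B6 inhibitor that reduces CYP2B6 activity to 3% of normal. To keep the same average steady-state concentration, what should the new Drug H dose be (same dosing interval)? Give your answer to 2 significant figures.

12 mg

The CYP2B6 pathway (71% of clearance) is reduced to 0.03× activity: 0.71 × 0.03 = 0.0213.
The remaining 29% of clearance is unaffected.
CL_new/CL_old = 0.0213 + 0.29 = 0.3113.
To maintain the same steady-state level, dose must scale with clearance: new dose = 40 × 0.3113 = 12 mg.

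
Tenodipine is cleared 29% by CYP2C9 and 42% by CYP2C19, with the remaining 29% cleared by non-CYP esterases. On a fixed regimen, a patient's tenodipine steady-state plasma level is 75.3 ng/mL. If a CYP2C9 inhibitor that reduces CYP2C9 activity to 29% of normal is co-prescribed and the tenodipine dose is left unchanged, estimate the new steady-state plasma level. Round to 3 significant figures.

The CYP2C9 pathway (29% of clearance) is reduced to 0.29× activity: 0.29 × 0.29 = 0.0841.
CYP2C19 (42%) and the residual 29% are unaffected.
CL_new/CL_old = 0.0841 + 0.42 + 0.29 = 0.7941.
Steady-state plasma level ∝ 1/CL, so new value = 75.3 / 0.7941 = 94.8 ng/mL.

94.8 ng/mL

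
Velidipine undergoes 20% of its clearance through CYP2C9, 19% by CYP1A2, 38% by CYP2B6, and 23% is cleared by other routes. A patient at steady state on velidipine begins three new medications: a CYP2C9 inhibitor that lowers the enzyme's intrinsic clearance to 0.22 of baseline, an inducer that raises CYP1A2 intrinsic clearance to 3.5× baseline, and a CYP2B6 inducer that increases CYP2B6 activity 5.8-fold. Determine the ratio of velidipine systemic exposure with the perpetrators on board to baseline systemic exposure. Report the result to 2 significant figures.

The CYP2C9 pathway (20% of clearance) drops to 0.22× activity: 0.2 × 0.22 = 0.044.
The CYP1A2 pathway (19% of clearance) increases to 3.5× activity: 0.19 × 3.5 = 0.665.
The CYP2B6 pathway (38% of clearance) rises to 5.8× activity: 0.38 × 5.8 = 2.204.
Non-CYP routes (23%) are unchanged.
CL_new/CL_old = 0.044 + 0.665 + 2.204 + 0.23 = 3.143.
Because systemic exposure varies inversely with clearance, the combined effect is 1 / 3.143 = 0.32.

0.32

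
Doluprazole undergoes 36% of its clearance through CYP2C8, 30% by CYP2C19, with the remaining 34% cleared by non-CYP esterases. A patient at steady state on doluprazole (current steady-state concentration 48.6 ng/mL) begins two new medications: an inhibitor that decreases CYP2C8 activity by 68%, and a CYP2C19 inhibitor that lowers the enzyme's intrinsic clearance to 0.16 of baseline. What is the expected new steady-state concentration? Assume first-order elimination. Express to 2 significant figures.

97 ng/mL

The CYP2C8 pathway (36% of clearance) falls to 0.32× activity: 0.36 × 0.32 = 0.1152.
The CYP2C19 pathway (30% of clearance) drops to 0.16× activity: 0.3 × 0.16 = 0.048.
Non-CYP routes (34%) are unchanged.
Relative clearance = 0.1152 + 0.048 + 0.34 = 0.5032.
Dividing the baseline by the relative clearance: 48.6 / 0.5032 = 97 ng/mL.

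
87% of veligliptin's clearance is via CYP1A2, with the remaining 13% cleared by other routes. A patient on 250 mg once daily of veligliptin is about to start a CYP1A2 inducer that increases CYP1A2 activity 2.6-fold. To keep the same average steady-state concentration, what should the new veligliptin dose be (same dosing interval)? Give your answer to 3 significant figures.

598 mg

The CYP1A2 pathway (87% of clearance) is boosted to 2.6× activity: 0.87 × 2.6 = 2.262.
The remaining 13% of clearance is unaffected.
CL_new/CL_old = 2.262 + 0.13 = 2.392.
Exposure is unchanged when dose changes in proportion to clearance. New dose = 250 mg × 2.392 = 598 mg.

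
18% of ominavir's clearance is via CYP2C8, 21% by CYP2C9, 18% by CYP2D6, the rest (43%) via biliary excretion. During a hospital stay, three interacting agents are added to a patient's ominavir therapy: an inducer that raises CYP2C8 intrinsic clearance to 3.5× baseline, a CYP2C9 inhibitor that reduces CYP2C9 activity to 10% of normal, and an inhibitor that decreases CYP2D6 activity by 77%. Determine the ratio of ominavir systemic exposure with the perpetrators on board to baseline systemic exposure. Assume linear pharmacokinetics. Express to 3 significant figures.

The CYP2C8 pathway (18% of clearance) is boosted to 3.5× activity: 0.18 × 3.5 = 0.63.
The CYP2C9 pathway (21% of clearance) is reduced to 0.1× activity: 0.21 × 0.1 = 0.021.
The CYP2D6 pathway (18% of clearance) falls to 0.23× activity: 0.18 × 0.23 = 0.0414.
Non-CYP routes (43%) are unchanged.
Relative clearance = 0.63 + 0.021 + 0.0414 + 0.43 = 1.1224.
Because systemic exposure varies inversely with clearance, the combined effect is 1 / 1.1224 = 0.891.

0.891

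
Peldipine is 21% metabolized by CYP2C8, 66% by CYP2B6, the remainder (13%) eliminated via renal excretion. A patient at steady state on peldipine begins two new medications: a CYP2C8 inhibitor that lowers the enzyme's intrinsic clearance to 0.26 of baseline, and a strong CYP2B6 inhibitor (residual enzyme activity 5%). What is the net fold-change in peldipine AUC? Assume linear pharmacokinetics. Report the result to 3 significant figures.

4.60

The CYP2C8 pathway (21% of clearance) drops to 0.26× activity: 0.21 × 0.26 = 0.0546.
The CYP2B6 pathway (66% of clearance) falls to 0.05× activity: 0.66 × 0.05 = 0.033.
Non-CYP routes (13%) are unchanged.
Relative clearance = 0.0546 + 0.033 + 0.13 = 0.2176.
Because AUC varies inversely with clearance, the combined effect is 1 / 0.2176 = 4.60.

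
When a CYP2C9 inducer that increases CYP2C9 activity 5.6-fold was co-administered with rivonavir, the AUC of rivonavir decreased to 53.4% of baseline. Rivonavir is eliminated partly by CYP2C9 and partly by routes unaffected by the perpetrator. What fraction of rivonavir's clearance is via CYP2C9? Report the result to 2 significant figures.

Call the CYP2C9 fraction fm. After the interaction, CL_new/CL_old = fm × 5.6 + (1 − fm).
AUC ratio = 1 / (new CL fraction), so new CL fraction = 1 / 0.534 = 1.873.
fm × 5.6 + 1 − fm = 1.873  ⇒  fm × (5.6 − 1) = 0.8727  ⇒  fm = 0.19.

0.19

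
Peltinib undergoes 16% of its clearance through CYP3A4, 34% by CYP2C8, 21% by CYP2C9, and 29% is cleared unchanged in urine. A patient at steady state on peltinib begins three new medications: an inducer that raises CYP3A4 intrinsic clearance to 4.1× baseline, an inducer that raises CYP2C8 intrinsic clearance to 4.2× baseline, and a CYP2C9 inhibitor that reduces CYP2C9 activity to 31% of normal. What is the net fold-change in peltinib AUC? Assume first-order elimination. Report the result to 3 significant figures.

CYP3A4: 0.16 × 4.1 = 0.656
CYP2C8: 0.34 × 4.2 = 1.428
CYP2C9: 0.21 × 0.31 = 0.0651
Other: 0.29 (unchanged)
Relative clearance = 0.656 + 1.428 + 0.0651 + 0.29 = 2.4391.
Net AUC ratio = 1 / 2.4391 = 0.410.

0.410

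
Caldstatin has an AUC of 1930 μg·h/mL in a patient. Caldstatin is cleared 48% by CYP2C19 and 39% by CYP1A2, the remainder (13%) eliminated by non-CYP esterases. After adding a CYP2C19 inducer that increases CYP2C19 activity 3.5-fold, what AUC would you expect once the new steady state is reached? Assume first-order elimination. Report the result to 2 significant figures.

CYP2C19: 0.48 × 3.5 = 1.68
CYP1A2: 0.39 (unchanged)
Other: 0.13 (unchanged)
CL_new/CL_old = 1.68 + 0.39 + 0.13 = 2.2.
With dosing unchanged, AUC scales as 1/CL: 1930 / 2.2 = 8.8 × 10² μg·h/mL.

8.8 × 10² μg·h/mL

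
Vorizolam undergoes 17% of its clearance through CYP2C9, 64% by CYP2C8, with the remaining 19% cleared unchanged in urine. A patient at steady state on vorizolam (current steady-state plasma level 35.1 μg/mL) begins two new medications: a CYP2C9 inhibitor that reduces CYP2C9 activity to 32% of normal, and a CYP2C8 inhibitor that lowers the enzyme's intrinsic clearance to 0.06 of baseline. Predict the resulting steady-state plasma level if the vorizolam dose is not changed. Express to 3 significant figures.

124 μg/mL

CYP2C9: 0.17 × 0.32 = 0.0544
CYP2C8: 0.64 × 0.06 = 0.0384
Other: 0.19 (unchanged)
New clearance relative to baseline: 0.0544 + 0.0384 + 0.19 = 0.2828.
New steady-state plasma level = 35.1 / 0.2828 = 124 μg/mL (concentration scales inversely with clearance).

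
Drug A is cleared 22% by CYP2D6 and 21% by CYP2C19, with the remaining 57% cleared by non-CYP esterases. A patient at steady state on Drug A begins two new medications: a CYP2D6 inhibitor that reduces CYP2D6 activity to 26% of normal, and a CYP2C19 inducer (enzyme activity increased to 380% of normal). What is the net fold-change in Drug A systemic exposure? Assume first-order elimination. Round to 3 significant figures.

CYP2D6: 0.22 × 0.26 = 0.0572
CYP2C19: 0.21 × 3.8 = 0.798
Other: 0.57 (unchanged)
Relative clearance = 0.0572 + 0.798 + 0.57 = 1.4252.
Systemic exposure ∝ 1/CL: fold-change = 1 / 1.4252 = 0.702.

0.702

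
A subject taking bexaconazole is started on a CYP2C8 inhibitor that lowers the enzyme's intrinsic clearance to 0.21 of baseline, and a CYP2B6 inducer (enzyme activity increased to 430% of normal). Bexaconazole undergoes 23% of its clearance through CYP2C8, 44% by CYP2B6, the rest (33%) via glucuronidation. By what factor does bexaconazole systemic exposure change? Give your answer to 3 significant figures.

0.440

The CYP2C8 pathway (23% of clearance) is reduced to 0.21× activity: 0.23 × 0.21 = 0.0483.
The CYP2B6 pathway (44% of clearance) increases to 4.3× activity: 0.44 × 4.3 = 1.892.
The remaining 33% of clearance is unaffected.
CL_new/CL_old = 0.0483 + 1.892 + 0.33 = 2.2703.
Systemic exposure ∝ 1/CL: fold-change = 1 / 2.2703 = 0.440.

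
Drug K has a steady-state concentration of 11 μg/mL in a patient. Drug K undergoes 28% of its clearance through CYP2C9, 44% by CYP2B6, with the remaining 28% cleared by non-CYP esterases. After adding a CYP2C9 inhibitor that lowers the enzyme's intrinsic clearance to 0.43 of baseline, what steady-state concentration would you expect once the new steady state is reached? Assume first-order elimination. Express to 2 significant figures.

The CYP2C9 pathway (28% of clearance) falls to 0.43× activity: 0.28 × 0.43 = 0.1204.
CYP2B6 (44%) and the residual 28% are unaffected.
CL_new/CL_old = 0.1204 + 0.44 + 0.28 = 0.8404.
With dosing unchanged, steady-state concentration scales as 1/CL: 11 / 0.8404 = 13 μg/mL.

13 μg/mL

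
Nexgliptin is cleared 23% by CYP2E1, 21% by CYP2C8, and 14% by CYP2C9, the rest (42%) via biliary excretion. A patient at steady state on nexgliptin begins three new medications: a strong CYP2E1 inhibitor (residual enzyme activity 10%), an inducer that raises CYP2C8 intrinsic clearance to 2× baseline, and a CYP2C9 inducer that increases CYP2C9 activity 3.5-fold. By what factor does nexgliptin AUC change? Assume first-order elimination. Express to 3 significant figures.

0.739

The CYP2E1 pathway (23% of clearance) falls to 0.1× activity: 0.23 × 0.1 = 0.023.
The CYP2C8 pathway (21% of clearance) rises to 2× activity: 0.21 × 2 = 0.42.
The CYP2C9 pathway (14% of clearance) increases to 3.5× activity: 0.14 × 3.5 = 0.49.
The remaining 42% of clearance is unaffected.
CL_new/CL_old = 0.023 + 0.42 + 0.49 + 0.42 = 1.353.
AUC ∝ 1/CL: fold-change = 1 / 1.353 = 0.739.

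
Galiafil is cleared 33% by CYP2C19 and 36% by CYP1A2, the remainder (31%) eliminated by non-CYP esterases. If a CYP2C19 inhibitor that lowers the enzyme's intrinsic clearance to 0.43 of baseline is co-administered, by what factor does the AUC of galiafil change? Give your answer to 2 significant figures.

1.2

The CYP2C19 pathway (33% of clearance) falls to 0.43× activity: 0.33 × 0.43 = 0.1419.
CYP1A2 (36%) and the residual 31% are unaffected.
CL_new/CL_old = 0.1419 + 0.36 + 0.31 = 0.8119.
AUC is inversely proportional to clearance, so the fold-change is 1 / 0.8119 = 1.2.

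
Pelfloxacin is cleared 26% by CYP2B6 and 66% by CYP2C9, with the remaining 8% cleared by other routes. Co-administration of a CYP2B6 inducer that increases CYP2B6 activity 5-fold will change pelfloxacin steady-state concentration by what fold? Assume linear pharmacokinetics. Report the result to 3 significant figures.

The CYP2B6 pathway (26% of clearance) increases to 5× activity: 0.26 × 5 = 1.3.
CYP2C9 (66%) and the residual 8% are unaffected.
New clearance relative to baseline: 1.3 + 0.66 + 0.08 = 2.04.
Since steady-state concentration ∝ 1/CL, the ratio is 1 / 2.04 = 0.490.

0.490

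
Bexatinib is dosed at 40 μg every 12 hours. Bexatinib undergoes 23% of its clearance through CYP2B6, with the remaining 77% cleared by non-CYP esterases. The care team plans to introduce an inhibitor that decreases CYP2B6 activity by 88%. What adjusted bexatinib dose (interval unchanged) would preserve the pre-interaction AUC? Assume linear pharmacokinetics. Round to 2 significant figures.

32 μg

CYP2B6: 0.23 × 0.12 = 0.0276
Other: 0.77 (unchanged)
CL_new/CL_old = 0.0276 + 0.77 = 0.7976.
To maintain the same steady-state level, dose must scale with clearance: new dose = 40 × 0.7976 = 32 μg.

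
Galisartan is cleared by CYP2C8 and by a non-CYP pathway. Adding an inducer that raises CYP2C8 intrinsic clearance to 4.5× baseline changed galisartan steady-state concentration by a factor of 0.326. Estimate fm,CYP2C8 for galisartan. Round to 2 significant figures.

0.59

Let fm be the CYP2C8 fraction. New clearance relative to baseline = fm × 4.5 + (1 − fm).
Steady-state concentration ratio = 1 / (new CL fraction), so new CL fraction = 1 / 0.326 = 3.067.
fm × 4.5 + 1 − fm = 3.067  ⇒  fm × (4.5 − 1) = 2.067  ⇒  fm = 0.59.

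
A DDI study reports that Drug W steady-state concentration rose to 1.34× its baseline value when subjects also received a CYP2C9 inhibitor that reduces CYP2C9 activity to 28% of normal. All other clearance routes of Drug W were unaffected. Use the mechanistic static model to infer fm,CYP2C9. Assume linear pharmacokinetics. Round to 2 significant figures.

0.35

Write x for the fraction cleared via CYP2C9. The observed steady-state concentration change means clearance fell to 1/1.34 = 0.7463 of baseline.
Only the CYP2C9 route changed, so 0.7463 = x·0.28 + (1 − x), giving x = 0.35.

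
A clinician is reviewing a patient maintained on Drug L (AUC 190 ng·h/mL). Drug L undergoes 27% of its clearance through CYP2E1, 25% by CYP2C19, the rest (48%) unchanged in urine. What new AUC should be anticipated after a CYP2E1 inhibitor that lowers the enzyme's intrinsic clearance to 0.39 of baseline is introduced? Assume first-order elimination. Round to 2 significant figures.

2.3 × 10² ng·h/mL

The CYP2E1 pathway (27% of clearance) drops to 0.39× activity: 0.27 × 0.39 = 0.1053.
CYP2C19 (25%) and the residual 48% are unaffected.
Relative clearance = 0.1053 + 0.25 + 0.48 = 0.8353.
AUC ∝ 1/CL, so new value = 190 / 0.8353 = 2.3 × 10² ng·h/mL.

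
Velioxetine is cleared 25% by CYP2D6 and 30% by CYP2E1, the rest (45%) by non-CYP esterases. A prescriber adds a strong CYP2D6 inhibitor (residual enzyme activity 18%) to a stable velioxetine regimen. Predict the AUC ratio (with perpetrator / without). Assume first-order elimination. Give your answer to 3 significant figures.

The CYP2D6 pathway (25% of clearance) drops to 0.18× activity: 0.25 × 0.18 = 0.045.
CYP2E1 (30%) and the residual 45% are unaffected.
New clearance relative to baseline: 0.045 + 0.3 + 0.45 = 0.795.
AUC ratio = CL_old/CL_new = 1 / 0.795 = 1.26.

1.26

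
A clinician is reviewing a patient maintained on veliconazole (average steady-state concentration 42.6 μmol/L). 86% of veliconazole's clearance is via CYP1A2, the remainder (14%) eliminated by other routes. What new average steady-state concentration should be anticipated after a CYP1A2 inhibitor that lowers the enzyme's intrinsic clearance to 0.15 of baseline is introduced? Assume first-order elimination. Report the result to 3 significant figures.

158 μmol/L

CYP1A2: 0.86 × 0.15 = 0.129
Other: 0.14 (unchanged)
New clearance relative to baseline: 0.129 + 0.14 = 0.269.
New average steady-state concentration = baseline ÷ relative clearance = 42.6 / 0.269 = 158 μmol/L.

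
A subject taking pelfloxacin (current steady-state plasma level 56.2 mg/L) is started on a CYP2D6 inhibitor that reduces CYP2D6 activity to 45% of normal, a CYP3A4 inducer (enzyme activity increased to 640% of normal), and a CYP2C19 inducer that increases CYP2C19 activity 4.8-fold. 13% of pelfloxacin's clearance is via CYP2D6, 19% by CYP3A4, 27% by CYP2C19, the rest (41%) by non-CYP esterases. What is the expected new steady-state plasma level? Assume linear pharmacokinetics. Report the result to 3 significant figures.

The CYP2D6 pathway (13% of clearance) falls to 0.45× activity: 0.13 × 0.45 = 0.0585.
The CYP3A4 pathway (19% of clearance) is boosted to 6.4× activity: 0.19 × 6.4 = 1.216.
The CYP2C19 pathway (27% of clearance) is boosted to 4.8× activity: 0.27 × 4.8 = 1.296.
Non-CYP routes (41%) are unchanged.
CL_new/CL_old = 0.0585 + 1.216 + 1.296 + 0.41 = 2.9805.
New steady-state plasma level = 56.2 / 2.9805 = 18.9 mg/L (concentration scales inversely with clearance).

18.9 mg/L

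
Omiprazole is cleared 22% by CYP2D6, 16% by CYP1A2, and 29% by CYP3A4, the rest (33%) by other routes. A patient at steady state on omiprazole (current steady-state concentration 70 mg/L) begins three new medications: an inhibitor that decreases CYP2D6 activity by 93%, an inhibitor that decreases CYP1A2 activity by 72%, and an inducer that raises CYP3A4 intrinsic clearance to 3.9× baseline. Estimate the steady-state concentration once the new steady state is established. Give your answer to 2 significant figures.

46 mg/L

CYP2D6: 0.22 × 0.07 = 0.0154
CYP1A2: 0.16 × 0.28 = 0.0448
CYP3A4: 0.29 × 3.9 = 1.131
Other: 0.33 (unchanged)
Relative clearance = 0.0154 + 0.0448 + 1.131 + 0.33 = 1.5212.
Dividing the baseline by the relative clearance: 70 / 1.5212 = 46 mg/L.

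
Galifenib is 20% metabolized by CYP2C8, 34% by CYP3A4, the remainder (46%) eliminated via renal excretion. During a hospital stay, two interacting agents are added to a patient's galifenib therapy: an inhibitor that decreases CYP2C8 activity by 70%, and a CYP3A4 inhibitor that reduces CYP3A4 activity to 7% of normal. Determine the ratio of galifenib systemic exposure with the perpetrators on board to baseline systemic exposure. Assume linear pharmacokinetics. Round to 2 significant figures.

The CYP2C8 pathway (20% of clearance) drops to 0.3× activity: 0.2 × 0.3 = 0.06.
The CYP3A4 pathway (34% of clearance) is reduced to 0.07× activity: 0.34 × 0.07 = 0.0238.
The remaining 46% of clearance is unaffected.
Relative clearance = 0.06 + 0.0238 + 0.46 = 0.5438.
Systemic exposure ∝ 1/CL: fold-change = 1 / 0.5438 = 1.8.

1.8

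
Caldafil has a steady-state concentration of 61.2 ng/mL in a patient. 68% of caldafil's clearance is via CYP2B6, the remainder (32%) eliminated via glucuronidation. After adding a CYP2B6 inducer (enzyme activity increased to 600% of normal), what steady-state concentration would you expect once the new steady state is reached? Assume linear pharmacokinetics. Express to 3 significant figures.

13.9 ng/mL

The CYP2B6 pathway (68% of clearance) increases to 6× activity: 0.68 × 6 = 4.08.
Non-CYP routes (32%) are unchanged.
Relative clearance = 4.08 + 0.32 = 4.4.
With dosing unchanged, steady-state concentration scales as 1/CL: 61.2 / 4.4 = 13.9 ng/mL.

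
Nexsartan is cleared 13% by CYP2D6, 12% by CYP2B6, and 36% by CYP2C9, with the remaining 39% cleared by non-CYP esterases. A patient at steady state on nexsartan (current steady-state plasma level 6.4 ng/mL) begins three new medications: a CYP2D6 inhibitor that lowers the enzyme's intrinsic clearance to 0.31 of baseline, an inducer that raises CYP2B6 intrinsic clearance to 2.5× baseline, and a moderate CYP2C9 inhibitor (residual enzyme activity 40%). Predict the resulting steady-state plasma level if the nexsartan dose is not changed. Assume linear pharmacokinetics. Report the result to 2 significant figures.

7.3 ng/mL

The CYP2D6 pathway (13% of clearance) falls to 0.31× activity: 0.13 × 0.31 = 0.0403.
The CYP2B6 pathway (12% of clearance) is boosted to 2.5× activity: 0.12 × 2.5 = 0.3.
The CYP2C9 pathway (36% of clearance) falls to 0.4× activity: 0.36 × 0.4 = 0.144.
The remaining 39% of clearance is unaffected.
New clearance relative to baseline: 0.0403 + 0.3 + 0.144 + 0.39 = 0.8743.
Dividing the baseline by the relative clearance: 6.4 / 0.8743 = 7.3 ng/mL.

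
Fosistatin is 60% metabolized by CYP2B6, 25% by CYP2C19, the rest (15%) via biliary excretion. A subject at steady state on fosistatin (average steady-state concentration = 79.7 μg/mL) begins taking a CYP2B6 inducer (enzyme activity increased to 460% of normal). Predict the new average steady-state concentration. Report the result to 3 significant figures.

25.2 μg/mL

The CYP2B6 pathway (60% of clearance) increases to 4.6× activity: 0.6 × 4.6 = 2.76.
CYP2C19 (25%) and the residual 15% are unaffected.
New clearance relative to baseline: 2.76 + 0.25 + 0.15 = 3.16.
New average steady-state concentration = baseline ÷ relative clearance = 79.7 / 3.16 = 25.2 μg/mL.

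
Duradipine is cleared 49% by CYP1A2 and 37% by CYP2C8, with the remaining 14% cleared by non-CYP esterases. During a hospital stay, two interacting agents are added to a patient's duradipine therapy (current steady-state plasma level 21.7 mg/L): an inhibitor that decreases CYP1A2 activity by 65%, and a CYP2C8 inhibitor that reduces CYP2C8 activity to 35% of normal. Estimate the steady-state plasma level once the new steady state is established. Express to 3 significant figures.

CYP1A2: 0.49 × 0.35 = 0.1715
CYP2C8: 0.37 × 0.35 = 0.1295
Other: 0.14 (unchanged)
CL_new/CL_old = 0.1715 + 0.1295 + 0.14 = 0.441.
Steady-state plasma level ∝ 1/CL: new value = 21.7 / 0.441 = 49.2 mg/L.

49.2 mg/L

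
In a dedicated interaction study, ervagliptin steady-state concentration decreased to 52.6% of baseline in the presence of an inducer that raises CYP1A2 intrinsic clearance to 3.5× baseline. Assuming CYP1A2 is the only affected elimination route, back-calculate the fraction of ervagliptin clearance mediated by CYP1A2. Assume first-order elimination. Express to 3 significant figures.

0.360

CL'/CL = 1 / 0.526 = 1.901
3.5·fm + (1 − fm) = 1.901
fm = (1.901 − 1) / (3.5 − 1) = 0.360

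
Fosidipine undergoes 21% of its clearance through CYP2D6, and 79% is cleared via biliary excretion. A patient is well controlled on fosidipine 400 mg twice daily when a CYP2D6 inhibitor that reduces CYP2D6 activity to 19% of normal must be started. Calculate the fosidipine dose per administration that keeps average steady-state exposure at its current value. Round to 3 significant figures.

CYP2D6: 0.21 × 0.19 = 0.0399
Other: 0.79 (unchanged)
Relative clearance = 0.0399 + 0.79 = 0.8299.
To maintain the same steady-state level, dose must scale with clearance: new dose = 400 × 0.8299 = 332 mg.

332 mg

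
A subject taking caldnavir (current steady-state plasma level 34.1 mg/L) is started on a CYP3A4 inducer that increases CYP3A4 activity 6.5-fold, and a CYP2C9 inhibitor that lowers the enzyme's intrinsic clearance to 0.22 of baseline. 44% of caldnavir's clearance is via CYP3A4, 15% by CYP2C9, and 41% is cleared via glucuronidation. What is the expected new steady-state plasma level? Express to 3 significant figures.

The CYP3A4 pathway (44% of clearance) is boosted to 6.5× activity: 0.44 × 6.5 = 2.86.
The CYP2C9 pathway (15% of clearance) falls to 0.22× activity: 0.15 × 0.22 = 0.033.
Non-CYP routes (41%) are unchanged.
New clearance relative to baseline: 2.86 + 0.033 + 0.41 = 3.303.
Dividing the baseline by the relative clearance: 34.1 / 3.303 = 10.3 mg/L.

10.3 mg/L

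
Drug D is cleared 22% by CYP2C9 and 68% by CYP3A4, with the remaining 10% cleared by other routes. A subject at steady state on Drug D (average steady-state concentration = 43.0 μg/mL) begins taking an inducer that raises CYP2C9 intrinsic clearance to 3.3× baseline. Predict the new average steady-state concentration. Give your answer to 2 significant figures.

29 μg/mL

The CYP2C9 pathway (22% of clearance) rises to 3.3× activity: 0.22 × 3.3 = 0.726.
CYP3A4 (68%) and the residual 10% are unaffected.
New clearance relative to baseline: 0.726 + 0.68 + 0.1 = 1.506.
New average steady-state concentration = baseline ÷ relative clearance = 43.0 / 1.506 = 29 μg/mL.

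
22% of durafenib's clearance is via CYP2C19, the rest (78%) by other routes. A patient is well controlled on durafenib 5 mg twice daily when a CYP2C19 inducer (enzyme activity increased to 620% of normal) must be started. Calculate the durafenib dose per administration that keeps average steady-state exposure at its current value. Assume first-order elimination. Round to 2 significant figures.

The CYP2C19 pathway (22% of clearance) increases to 6.2× activity: 0.22 × 6.2 = 1.364.
Non-CYP routes (78%) are unchanged.
CL_new/CL_old = 1.364 + 0.78 = 2.144.
Css,avg = (dose rate)/CL, so holding Css fixed requires dose ∝ CL: 5 × 2.144 = 11 mg.

11 mg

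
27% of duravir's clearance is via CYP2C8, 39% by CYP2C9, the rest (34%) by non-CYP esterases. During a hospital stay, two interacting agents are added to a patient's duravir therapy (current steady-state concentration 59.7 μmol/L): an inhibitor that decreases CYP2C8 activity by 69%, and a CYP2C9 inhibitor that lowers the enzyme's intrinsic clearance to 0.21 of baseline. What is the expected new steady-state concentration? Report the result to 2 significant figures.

1.2 × 10² μmol/L

The CYP2C8 pathway (27% of clearance) is reduced to 0.31× activity: 0.27 × 0.31 = 0.0837.
The CYP2C9 pathway (39% of clearance) is reduced to 0.21× activity: 0.39 × 0.21 = 0.0819.
The remaining 34% of clearance is unaffected.
New clearance relative to baseline: 0.0837 + 0.0819 + 0.34 = 0.5056.
Dividing the baseline by the relative clearance: 59.7 / 0.5056 = 1.2 × 10² μmol/L.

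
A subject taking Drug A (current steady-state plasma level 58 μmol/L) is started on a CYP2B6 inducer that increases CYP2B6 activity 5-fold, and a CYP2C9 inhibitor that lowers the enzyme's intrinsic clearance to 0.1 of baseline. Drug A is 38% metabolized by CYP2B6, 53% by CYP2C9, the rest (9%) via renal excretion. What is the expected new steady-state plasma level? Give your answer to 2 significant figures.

CYP2B6: 0.38 × 5 = 1.9
CYP2C9: 0.53 × 0.1 = 0.053
Other: 0.09 (unchanged)
New clearance relative to baseline: 1.9 + 0.053 + 0.09 = 2.043.
Steady-state plasma level ∝ 1/CL: new value = 58 / 2.043 = 28 μmol/L.

28 μmol/L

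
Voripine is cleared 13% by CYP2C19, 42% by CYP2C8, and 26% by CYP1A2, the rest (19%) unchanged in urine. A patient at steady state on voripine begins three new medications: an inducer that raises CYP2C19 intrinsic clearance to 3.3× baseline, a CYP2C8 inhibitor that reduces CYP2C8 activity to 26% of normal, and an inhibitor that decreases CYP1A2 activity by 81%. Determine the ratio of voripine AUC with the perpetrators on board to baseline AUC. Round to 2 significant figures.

1.3

The CYP2C19 pathway (13% of clearance) increases to 3.3× activity: 0.13 × 3.3 = 0.429.
The CYP2C8 pathway (42% of clearance) is reduced to 0.26× activity: 0.42 × 0.26 = 0.1092.
The CYP1A2 pathway (26% of clearance) falls to 0.19× activity: 0.26 × 0.19 = 0.0494.
Non-CYP routes (19%) are unchanged.
Relative clearance = 0.429 + 0.1092 + 0.0494 + 0.19 = 0.7776.
AUC ∝ 1/CL: fold-change = 1 / 0.7776 = 1.3.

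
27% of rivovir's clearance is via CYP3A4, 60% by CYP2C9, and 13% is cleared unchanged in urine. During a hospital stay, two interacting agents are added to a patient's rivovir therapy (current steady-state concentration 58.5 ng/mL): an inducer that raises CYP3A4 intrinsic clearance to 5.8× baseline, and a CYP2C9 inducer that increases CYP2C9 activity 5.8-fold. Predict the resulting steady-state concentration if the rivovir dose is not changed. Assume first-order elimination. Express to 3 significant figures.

CYP3A4: 0.27 × 5.8 = 1.566
CYP2C9: 0.6 × 5.8 = 3.48
Other: 0.13 (unchanged)
CL_new/CL_old = 1.566 + 3.48 + 0.13 = 5.176.
Dividing the baseline by the relative clearance: 58.5 / 5.176 = 11.3 ng/mL.

11.3 ng/mL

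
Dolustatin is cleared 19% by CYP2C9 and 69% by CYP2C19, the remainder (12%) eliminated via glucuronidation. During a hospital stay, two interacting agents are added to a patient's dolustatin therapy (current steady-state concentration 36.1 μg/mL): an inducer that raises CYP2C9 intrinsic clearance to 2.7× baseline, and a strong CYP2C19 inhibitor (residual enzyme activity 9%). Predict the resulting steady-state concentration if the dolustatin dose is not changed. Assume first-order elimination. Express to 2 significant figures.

CYP2C9: 0.19 × 2.7 = 0.513
CYP2C19: 0.69 × 0.09 = 0.0621
Other: 0.12 (unchanged)
CL_new/CL_old = 0.513 + 0.0621 + 0.12 = 0.6951.
New steady-state concentration = 36.1 / 0.6951 = 52 μg/mL (concentration scales inversely with clearance).

52 μg/mL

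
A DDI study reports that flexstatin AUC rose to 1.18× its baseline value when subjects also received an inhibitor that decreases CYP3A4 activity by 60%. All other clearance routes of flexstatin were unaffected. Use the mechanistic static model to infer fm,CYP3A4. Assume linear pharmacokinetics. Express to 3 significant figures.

0.254

CL'/CL = 1 / 1.18 = 0.8475
0.4·fm + (1 − fm) = 0.8475
fm = (0.8475 − 1) / (0.4 − 1) = 0.254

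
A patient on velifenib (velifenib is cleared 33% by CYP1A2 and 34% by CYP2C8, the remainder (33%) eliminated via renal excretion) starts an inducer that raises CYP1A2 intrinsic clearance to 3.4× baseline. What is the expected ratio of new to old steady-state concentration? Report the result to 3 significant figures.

0.558

CYP1A2: 0.33 × 3.4 = 1.122
CYP2C8: 0.34 (unchanged)
Other: 0.33 (unchanged)
Relative clearance = 1.122 + 0.34 + 0.33 = 1.792.
Steady-state concentration is inversely proportional to clearance, so the fold-change is 1 / 1.792 = 0.558.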